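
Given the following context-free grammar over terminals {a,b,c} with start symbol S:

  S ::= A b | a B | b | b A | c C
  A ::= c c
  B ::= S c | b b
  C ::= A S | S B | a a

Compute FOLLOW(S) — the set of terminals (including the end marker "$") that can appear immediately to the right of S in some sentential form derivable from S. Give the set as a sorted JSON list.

FIRST iteration:
[1]
  A via A→c c: +{c}
  B via B→b b: +{b}
  C via C→A S: +{c}
  C via C→a a: +{a}
  S via S→A b: +{c}
  S via S→a B: +{a}
  S via S→b: +{b}
  FIRST(S)={a,b,c}  FIRST(A)={c}  FIRST(B)={b}  FIRST(C)={a,c}
[2]
  B via B→S c: +{a,c}
  C via C→S B: +{b}
  FIRST(S)={a,b,c}  FIRST(A)={c}  FIRST(B)={a,b,c}  FIRST(C)={a,b,c}
[3] (no change)
  FIRST(S)={a,b,c}  FIRST(A)={c}  FIRST(B)={a,b,c}  FIRST(C)={a,b,c}

FOLLOW iteration:
FOLLOW(S) := {$}
round 1:
  B→S c: FOLLOW(S) ⊇ FIRST(c) = {c}; new: +{c}
  C→A S: FOLLOW(A) ⊇ FIRST(S) = {a,b,c}; new: +{a,b,c}
  C→S B: FOLLOW(S) ⊇ FIRST(B) = {a,b,c}; new: +{a,b}
  S→a B: FOLLOW(B) ⊇ FOLLOW(S) ⊇ {$,a,b,c}; new: +{$,a,b,c}
  S→b A: FOLLOW(A) ⊇ FOLLOW(S) ⊇ {$,a,b,c}; new: +{$}
  S→c C: FOLLOW(C) ⊇ FOLLOW(S) ⊇ {$,a,b,c}; new: +{$,a,b,c}
  FOLLOW[S]={$,a,b,c}  FOLLOW[A]={$,a,b,c}  FOLLOW[B]={$,a,b,c}  FOLLOW[C]={$,a,b,c}
round 2: (stable)
  FOLLOW[S]={$,a,b,c}  FOLLOW[A]={$,a,b,c}  FOLLOW[B]={$,a,b,c}  FOLLOW[C]={$,a,b,c}

FOLLOW(S) = ["$", "a", "b", "c"]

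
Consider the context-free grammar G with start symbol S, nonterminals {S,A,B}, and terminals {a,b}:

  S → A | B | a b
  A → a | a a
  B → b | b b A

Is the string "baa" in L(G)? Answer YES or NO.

CNF form of G:
  S -> T0 T0 | T0 T1 | T1 X3 | a | b
  A -> T0 T0 | a
  B -> T1 X2 | b
  T0 -> a
  T1 -> b
  X2 -> T1 A
  X3 -> T1 A

CYK fill:
  cell(0,0) b: {B,S,T1}  orig:{B,S}
  cell(1,1) a: {A,S,T0}  orig:{A,S}
  cell(2,2) a: {A,S,T0}  orig:{A,S}
  cell(0,1) ba: {X2,X3}  orig:{}
  cell(1,2) aa: {A,S}
  cell(0,2) baa: {X2,X3}  orig:{}

S ∉ T[0,2] ⇒ NO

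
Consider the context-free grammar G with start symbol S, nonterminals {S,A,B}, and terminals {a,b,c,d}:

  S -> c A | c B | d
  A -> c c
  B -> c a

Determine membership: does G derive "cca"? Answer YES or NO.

Convert to CNF:
  S -> T0 A | T0 B | d
  A -> T0 T0
  B -> T0 T1
  T0 -> c
  T1 -> a

CYK table (by increasing span):
  T[0,0] 'c' = {T0}  orig:{}
  T[1,1] 'c' = {T0}  orig:{}
  T[2,2] 'a' = {T1}  orig:{}
  T[0,1] 'cc' = {A}
  T[1,2] 'ca' = {B}
  T[0,2] 'cca' = {S}

S ∈ T[0,2] ⇒ YES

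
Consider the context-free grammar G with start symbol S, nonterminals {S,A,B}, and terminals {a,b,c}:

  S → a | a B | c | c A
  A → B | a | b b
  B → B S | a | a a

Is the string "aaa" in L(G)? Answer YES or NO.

CNF form of G:
  S -> T0 B | T2 A | a | c
  A -> B S | T0 T0 | T1 T1 | a
  B -> B S | T0 T0 | a
  T0 -> a
  T1 -> b
  T2 -> c

CYK fill:
  T[0,0] 'a' = {A,B,S,T0}  orig:{A,B,S}
  T[1,1] 'a' = {A,B,S,T0}  orig:{A,B,S}
  T[2,2] 'a' = {A,B,S,T0}  orig:{A,B,S}
  T[0,1] 'aa' = {A,B,S}
  T[1,2] 'aa' = {A,B,S}
  T[0,2] 'aaa' = {A,B,S}

S ∈ T[0,2] ⇒ YES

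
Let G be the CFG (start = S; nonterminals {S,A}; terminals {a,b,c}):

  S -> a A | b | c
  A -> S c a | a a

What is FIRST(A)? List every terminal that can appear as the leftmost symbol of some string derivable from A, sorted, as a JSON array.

FIRST sets, iterate to fixpoint:
[1]
  A via A→a a: +{a}
  S via S→a A: +{a}
  S via S→b: +{b}
  S via S→c: +{c}
  FIRST(S)={a,b,c}  FIRST(A)={a}
[2]
  A via A→S c a: +{b,c}
  FIRST(S)={a,b,c}  FIRST(A)={a,b,c}
[3] (no change)
  FIRST(S)={a,b,c}  FIRST(A)={a,b,c}

FIRST(A) = ["a", "b", "c"]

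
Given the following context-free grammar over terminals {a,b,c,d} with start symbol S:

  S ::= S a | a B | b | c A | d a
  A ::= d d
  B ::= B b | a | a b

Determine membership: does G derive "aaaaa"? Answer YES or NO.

CNF form of G:
  S -> S T2 | T0 T2 | T2 B | T3 A | b
  A -> T0 T0
  B -> B T1 | T2 T1 | a
  T0 -> d
  T1 -> b
  T2 -> a
  T3 -> c

CYK table (by increasing span):
  cell(0,0) a: {B,T2}  orig:{B}
  cell(1,1) a: {B,T2}  orig:{B}
  cell(2,2) a: {B,T2}  orig:{B}
  cell(3,3) a: {B,T2}  orig:{B}
  cell(4,4) a: {B,T2}  orig:{B}
  cell(0,1) aa: {S}
  cell(1,2) aa: {S}
  cell(2,3) aa: {S}
  cell(3,4) aa: {S}
  cell(0,2) aaa: {S}
  cell(1,3) aaa: {S}
  cell(2,4) aaa: {S}
  cell(0,3) aaaa: {S}
  cell(1,4) aaaa: {S}
  cell(0,4) aaaaa: {S}

S ∈ T[0,4] ⇒ YES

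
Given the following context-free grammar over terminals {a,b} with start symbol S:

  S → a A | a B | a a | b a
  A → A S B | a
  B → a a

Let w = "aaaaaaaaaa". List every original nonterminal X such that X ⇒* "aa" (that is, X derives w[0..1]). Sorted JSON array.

CNF form of G:
  S -> T0 A | T0 B | T0 T0 | T1 T0
  A -> A X2 | a
  B -> T0 T0
  T0 -> a
  T1 -> b
  X2 -> S B

CYK fill (cells [i..j] with 0 ≤ i ≤ j ≤ 1 only):
  T[0,0] 'a' = {A,T0}  orig:{A}
  T[1,1] 'a' = {A,T0}  orig:{A}
  T[0,1] 'aa' = {B,S}

Original NTs in T[0,1] deriving "aa": ["B", "S"]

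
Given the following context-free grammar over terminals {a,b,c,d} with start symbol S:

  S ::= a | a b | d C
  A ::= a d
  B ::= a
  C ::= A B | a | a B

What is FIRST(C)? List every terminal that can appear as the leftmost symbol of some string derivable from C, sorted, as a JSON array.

FIRST sets, iterate to fixpoint:
[1]
  A via A→a d: +{a}
  B via B→a: +{a}
  C via C→A B: +{a}
  S via S→a: +{a}
  S via S→d C: +{d}
  S: {a,d}  A: {a}  B: {a}  C: {a}
[2] — fixpoint
  S: {a,d}  A: {a}  B: {a}  C: {a}

FIRST(C) = ["a"]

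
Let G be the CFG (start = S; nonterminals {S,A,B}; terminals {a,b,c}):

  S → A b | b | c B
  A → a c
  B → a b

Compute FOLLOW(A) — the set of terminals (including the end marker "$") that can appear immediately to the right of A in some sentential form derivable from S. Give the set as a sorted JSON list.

Compute FIRST by fixpoint:
pass 1:
  A via A→a c: +{a}
  B via B→a b: +{a}
  S via S→A b: +{a}
  S via S→b: +{b}
  S via S→c B: +{c}
  FIRST[S]={a,b,c}  FIRST[A]={a}  FIRST[B]={a}
pass 2: (no change)
  FIRST[S]={a,b,c}  FIRST[A]={a}  FIRST[B]={a}

FOLLOW sets:
initialize: $ ∈ FOLLOW(S)
round 1:
  S→A b: FOLLOW(A) ⊇ FIRST(b) = {b}; new: +{b}
  S→c B: FOLLOW(B) ⊇ FOLLOW(S) ⊇ {$}; new: +{$}
  S: {$}  A: {b}  B: {$}
round 2: done
  S: {$}  A: {b}  B: {$}

FOLLOW(A) = ["b"]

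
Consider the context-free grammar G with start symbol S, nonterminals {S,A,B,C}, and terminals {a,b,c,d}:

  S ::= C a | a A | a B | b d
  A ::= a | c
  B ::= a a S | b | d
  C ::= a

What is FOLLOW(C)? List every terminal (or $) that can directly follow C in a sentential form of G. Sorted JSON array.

Compute FIRST by fixpoint:
[1]
  A via A→a: +{a}
  A via A→c: +{c}
  B via B→a a S: +{a}
  B via B→b: +{b}
  B via B→d: +{d}
  C via C→a: +{a}
  S via S→C a: +{a}
  S via S→b d: +{b}
  FIRST[S]={a,b}  FIRST[A]={a,c}  FIRST[B]={a,b,d}  FIRST[C]={a}
[2] done
  FIRST[S]={a,b}  FIRST[A]={a,c}  FIRST[B]={a,b,d}  FIRST[C]={a}

Compute FOLLOW by fixpoint:
FOLLOW(S) := {$}
iter 1:
  S→C a: FOLLOW(C) ⊇ FIRST(a) = {a}; new: +{a}
  S→a A: FOLLOW(A) ⊇ FOLLOW(S) ⊇ {$}; new: +{$}
  S→a B: FOLLOW(B) ⊇ FOLLOW(S) ⊇ {$}; new: +{$}
  S: {$}  A: {$}  B: {$}  C: {a}
iter 2: done
  S: {$}  A: {$}  B: {$}  C: {a}

FOLLOW(C) = ["a"]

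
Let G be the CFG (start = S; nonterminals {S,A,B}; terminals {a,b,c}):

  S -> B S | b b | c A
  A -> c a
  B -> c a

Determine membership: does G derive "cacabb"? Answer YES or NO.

CNF form of G:
  S -> B S | T0 A | T2 T2
  A -> T0 T1
  B -> T0 T1
  T0 -> c
  T1 -> a
  T2 -> b

Fill CYK table bottom-up:
  cell(0,0) c: {T0}  orig:{}
  cell(1,1) a: {T1}  orig:{}
  cell(2,2) c: {T0}  orig:{}
  cell(3,3) a: {T1}  orig:{}
  cell(4,4) b: {T2}  orig:{}
  cell(5,5) b: {T2}  orig:{}
  cell(0,1) ca: {A,B}
  cell(1,2) ac: ∅
  cell(2,3) ca: {A,B}
  cell(3,4) ab: ∅
  cell(4,5) bb: {S}
  cell(0,2) cac: ∅
  cell(1,3) aca: ∅
  cell(2,4) cab: ∅
  cell(3,5) abb: ∅
  cell(0,3) caca: ∅
  cell(1,4) acab: ∅
  cell(2,5) cabb: {S}
  cell(0,4) cacab: ∅
  cell(1,5) acabb: ∅
  cell(0,5) cacabb: {S}

S ∈ T[0,5] ⇒ YES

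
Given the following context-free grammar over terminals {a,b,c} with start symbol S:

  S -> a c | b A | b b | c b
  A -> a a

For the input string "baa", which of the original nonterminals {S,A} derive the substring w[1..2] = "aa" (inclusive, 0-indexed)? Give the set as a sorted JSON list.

CNF form of G:
  S -> T0 T1 | T1 T2 | T2 A | T2 T2
  A -> T0 T0
  T0 -> a
  T1 -> c
  T2 -> b

Fill CYK table bottom-up, restricted to cells inside w[1..2]:
  T[1,1] 'a' = {T0}  orig:{}
  T[2,2] 'a' = {T0}  orig:{}
  T[1,2] 'aa' = {A}

Original NTs in T[1,2] deriving "aa": ["A"]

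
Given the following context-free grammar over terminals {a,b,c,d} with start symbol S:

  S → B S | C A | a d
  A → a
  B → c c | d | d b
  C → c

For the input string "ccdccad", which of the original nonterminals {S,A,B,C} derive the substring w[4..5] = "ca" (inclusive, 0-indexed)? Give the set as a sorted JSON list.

CNF form of G:
  S -> B S | C A | T3 T1
  A -> a
  B -> T0 T0 | T1 T2 | d
  C -> c
  T0 -> c
  T1 -> d
  T2 -> b
  T3 -> a

CYK fill (cells [i..j] with 4 ≤ i ≤ j ≤ 5 only):
  T[4,4] 'c' = {C,T0}  orig:{C}
  T[5,5] 'a' = {A,T3}  orig:{A}
  T[4,5] 'ca' = {S}

Original NTs in T[4,5] deriving "ca": ["S"]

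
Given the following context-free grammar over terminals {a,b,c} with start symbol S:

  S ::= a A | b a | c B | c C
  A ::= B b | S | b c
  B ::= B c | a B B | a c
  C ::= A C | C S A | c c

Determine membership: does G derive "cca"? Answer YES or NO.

Convert to CNF:
  S -> T0 T1 | T1 A | T2 B | T2 C
  A -> B T0 | T0 T1 | T0 T2 | T1 A | T2 B | T2 C
  B -> B T2 | T1 T2 | T1 X3
  C -> A C | C X4 | T2 T2
  T0 -> b
  T1 -> a
  T2 -> c
  X3 -> B B
  X4 -> S A

CYK table (by increasing span):
  [0..0]={T2}  "c"  orig:{}
  [1..1]={T2}  "c"  orig:{}
  [2..2]={T1}  "a"  orig:{}
  [0..1]={C}  "cc"
  [1..2]=∅  "ca"
  [0..2]=∅  "cca"

S ∉ T[0,2] ⇒ NO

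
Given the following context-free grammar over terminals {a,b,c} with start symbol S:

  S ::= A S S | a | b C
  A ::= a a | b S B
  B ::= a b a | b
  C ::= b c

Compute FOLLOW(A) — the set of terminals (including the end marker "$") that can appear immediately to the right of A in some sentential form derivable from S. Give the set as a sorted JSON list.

FIRST iteration:
[1]
  A via A→a a: +{a}
  A via A→b S B: +{b}
  B via B→a b a: +{a}
  B via B→b: +{b}
  C via C→b c: +{b}
  S via S→A S S: +{a,b}
  FIRST[S]={a,b}  FIRST[A]={a,b}  FIRST[B]={a,b}  FIRST[C]={b}
[2] — fixpoint
  FIRST[S]={a,b}  FIRST[A]={a,b}  FIRST[B]={a,b}  FIRST[C]={b}

FOLLOW iteration:
initialize: $ ∈ FOLLOW(S)
round 1:
  A→b S B: FOLLOW(S) ⊇ FIRST(B) = {a,b}; new: +{a,b}
  S→A S S: FOLLOW(A) ⊇ FIRST(S) = {a,b}; new: +{a,b}
  S→b C: FOLLOW(C) ⊇ FOLLOW(S) ⊇ {$,a,b}; new: +{$,a,b}
  S: {$,a,b}  A: {a,b}  B: {}  C: {$,a,b}
round 2:
  A→b S B: FOLLOW(B) ⊇ FOLLOW(A) ⊇ {a,b}; new: +{a,b}
  S: {$,a,b}  A: {a,b}  B: {a,b}  C: {$,a,b}
round 3: done
  S: {$,a,b}  A: {a,b}  B: {a,b}  C: {$,a,b}

FOLLOW(A) = ["a", "b"]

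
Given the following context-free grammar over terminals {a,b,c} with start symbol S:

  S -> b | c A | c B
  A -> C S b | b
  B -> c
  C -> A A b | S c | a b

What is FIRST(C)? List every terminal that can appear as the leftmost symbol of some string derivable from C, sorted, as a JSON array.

Compute FIRST by fixpoint:
pass 1:
  A via A→b: +{b}
  B via B→c: +{c}
  C via C→A A b: +{b}
  C via C→a b: +{a}
  S via S→b: +{b}
  S via S→c A: +{c}
  FIRST(S)={b,c}  FIRST(A)={b}  FIRST(B)={c}  FIRST(C)={a,b}
pass 2:
  A via A→C S b: +{a}
  C via C→S c: +{c}
  FIRST(S)={b,c}  FIRST(A)={a,b}  FIRST(B)={c}  FIRST(C)={a,b,c}
pass 3:
  A via A→C S b: +{c}
  FIRST(S)={b,c}  FIRST(A)={a,b,c}  FIRST(B)={c}  FIRST(C)={a,b,c}
pass 4: — fixpoint
  FIRST(S)={b,c}  FIRST(A)={a,b,c}  FIRST(B)={c}  FIRST(C)={a,b,c}

FIRST(C) = ["a", "b", "c"]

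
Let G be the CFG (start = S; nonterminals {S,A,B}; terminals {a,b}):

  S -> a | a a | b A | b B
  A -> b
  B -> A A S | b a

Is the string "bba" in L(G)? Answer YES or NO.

Convert to CNF:
  S -> T0 A | T0 B | T1 T1 | a
  A -> b
  B -> A X2 | T0 T1
  T0 -> b
  T1 -> a
  X2 -> A S

CYK table (by increasing span):
  [0..0]={A,T0}  "b"  orig:{A}
  [1..1]={A,T0}  "b"  orig:{A}
  [2..2]={S,T1}  "a"  orig:{S}
  [0..1]={S}  "bb"
  [1..2]={B,X2}  "ba"  orig:{B}
  [0..2]={B,S}  "bba"

S ∈ T[0,2] ⇒ YES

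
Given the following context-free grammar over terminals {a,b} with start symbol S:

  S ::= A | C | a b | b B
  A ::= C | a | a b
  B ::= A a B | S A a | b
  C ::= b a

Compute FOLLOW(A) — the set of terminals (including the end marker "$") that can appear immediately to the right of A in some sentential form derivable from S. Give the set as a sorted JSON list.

FIRST sets, iterate to fixpoint:
iter 1:
  A via A→a: +{a}
  B via B→A a B: +{a}
  B via B→b: +{b}
  C via C→b a: +{b}
  S via S→A: +{a}
  S via S→C: +{b}
  FIRST(S)={a,b}  FIRST(A)={a}  FIRST(B)={a,b}  FIRST(C)={b}
iter 2:
  A via A→C: +{b}
  FIRST(S)={a,b}  FIRST(A)={a,b}  FIRST(B)={a,b}  FIRST(C)={b}
iter 3: (no change)
  FIRST(S)={a,b}  FIRST(A)={a,b}  FIRST(B)={a,b}  FIRST(C)={b}

FOLLOW iteration:
seed FOLLOW(S) with $
pass 1:
  B→A a B: FOLLOW(A) ⊇ FIRST(a) = {a}; new: +{a}
  B→S A a: FOLLOW(S) ⊇ FIRST(A) = {a,b}; new: +{a,b}
  S→A: FOLLOW(A) ⊇ FOLLOW(S) ⊇ {$,a,b}; new: +{$,b}
  S→C: FOLLOW(C) ⊇ FOLLOW(S) ⊇ {$,a,b}; new: +{$,a,b}
  S→b B: FOLLOW(B) ⊇ FOLLOW(S) ⊇ {$,a,b}; new: +{$,a,b}
  S: {$,a,b}  A: {$,a,b}  B: {$,a,b}  C: {$,a,b}
pass 2: (no change)
  S: {$,a,b}  A: {$,a,b}  B: {$,a,b}  C: {$,a,b}

FOLLOW(A) = ["$", "a", "b"]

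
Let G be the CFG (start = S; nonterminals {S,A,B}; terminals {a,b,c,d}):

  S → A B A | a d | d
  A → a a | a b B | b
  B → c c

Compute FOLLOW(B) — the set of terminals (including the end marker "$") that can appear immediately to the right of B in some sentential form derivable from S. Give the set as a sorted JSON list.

Compute FIRST by fixpoint:
round 1:
  A via A→a a: +{a}
  A via A→b: +{b}
  B via B→c c: +{c}
  S via S→A B A: +{a,b}
  S via S→d: +{d}
  S: {a,b,d}  A: {a,b}  B: {c}
round 2: (stable)
  S: {a,b,d}  A: {a,b}  B: {c}

FOLLOW sets:
initialize: $ ∈ FOLLOW(S)
iter 1:
  S→A B A: FOLLOW(A) ⊇ FIRST(B) = {c}; new: +{c}
  S→A B A: FOLLOW(B) ⊇ FIRST(A) = {a,b}; new: +{a,b}
  S→A B A: FOLLOW(A) ⊇ FOLLOW(S) ⊇ {$}; new: +{$}
  S: {$}  A: {$,c}  B: {a,b}
iter 2:
  A→a b B: FOLLOW(B) ⊇ FOLLOW(A) ⊇ {$,c}; new: +{$,c}
  S: {$}  A: {$,c}  B: {$,a,b,c}
iter 3: — fixpoint
  S: {$}  A: {$,c}  B: {$,a,b,c}

FOLLOW(B) = ["$", "a", "b", "c"]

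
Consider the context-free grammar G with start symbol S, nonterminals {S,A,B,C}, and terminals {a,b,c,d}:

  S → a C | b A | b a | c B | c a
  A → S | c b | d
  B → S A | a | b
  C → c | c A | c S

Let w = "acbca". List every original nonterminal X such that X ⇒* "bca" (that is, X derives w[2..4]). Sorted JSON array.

Convert to CNF:
  S -> T0 C | T1 A | T1 T0 | T2 B | T2 T0
  A -> T0 C | T1 A | T1 T0 | T2 B | T2 T0 | T2 T1 | d
  B -> S A | a | b
  C -> T2 A | T2 S | c
  T0 -> a
  T1 -> b
  T2 -> c

CYK table (by increasing span) (cells [i..j] with 2 ≤ i ≤ j ≤ 4 only):
  T[2,2] 'b' = {B,T1}  orig:{B}
  T[3,3] 'c' = {C,T2}  orig:{C}
  T[4,4] 'a' = {B,T0}  orig:{B}
  T[2,3] 'bc' = ∅
  T[3,4] 'ca' = {A,S}
  T[2,4] 'bca' = {A,S}

Original NTs in T[2,4] deriving "bca": ["A", "S"]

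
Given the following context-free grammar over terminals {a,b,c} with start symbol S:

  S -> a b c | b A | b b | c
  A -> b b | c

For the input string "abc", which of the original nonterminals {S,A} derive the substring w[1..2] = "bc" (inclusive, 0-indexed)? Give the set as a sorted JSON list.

Convert to CNF:
  S -> T0 A | T0 T0 | T1 X3 | c
  A -> T0 T0 | c
  T0 -> b
  T1 -> a
  T2 -> c
  X3 -> T0 T2

CYK fill, restricted to cells inside w[1..2]:
  cell(1,1) b: {T0}  orig:{}
  cell(2,2) c: {A,S,T2}  orig:{A,S}
  cell(1,2) bc: {S,X3}  orig:{S}

Original NTs in T[1,2] deriving "bc": ["S"]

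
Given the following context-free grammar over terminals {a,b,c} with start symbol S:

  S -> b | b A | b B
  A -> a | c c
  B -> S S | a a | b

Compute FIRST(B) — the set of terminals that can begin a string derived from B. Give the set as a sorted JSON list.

FIRST sets, iterate to fixpoint:
round 1:
  A via A→a: +{a}
  A via A→c c: +{c}
  B via B→a a: +{a}
  B via B→b: +{b}
  S via S→b: +{b}
  FIRST(S)={b}  FIRST(A)={a,c}  FIRST(B)={a,b}
round 2: — fixpoint
  FIRST(S)={b}  FIRST(A)={a,c}  FIRST(B)={a,b}

FIRST(B) = ["a", "b"]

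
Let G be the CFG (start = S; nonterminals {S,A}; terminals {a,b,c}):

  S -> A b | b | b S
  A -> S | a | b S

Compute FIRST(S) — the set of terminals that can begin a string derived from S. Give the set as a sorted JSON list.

Compute FIRST by fixpoint:
pass 1:
  A via A→a: +{a}
  A via A→b S: +{b}
  S via S→A b: +{a,b}
  S: {a,b}  A: {a,b}
pass 2: (stable)
  S: {a,b}  A: {a,b}

FIRST(S) = ["a", "b"]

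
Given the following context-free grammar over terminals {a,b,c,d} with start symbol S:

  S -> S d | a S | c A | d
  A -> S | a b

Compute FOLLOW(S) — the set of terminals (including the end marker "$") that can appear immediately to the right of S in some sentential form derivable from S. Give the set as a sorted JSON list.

Compute FIRST by fixpoint:
iter 1:
  A via A→a b: +{a}
  S via S→a S: +{a}
  S via S→c A: +{c}
  S via S→d: +{d}
  FIRST[S]={a,c,d}  FIRST[A]={a}
iter 2:
  A via A→S: +{c,d}
  FIRST[S]={a,c,d}  FIRST[A]={a,c,d}
iter 3: (no change)
  FIRST[S]={a,c,d}  FIRST[A]={a,c,d}

FOLLOW sets:
seed FOLLOW(S) with $
iter 1:
  S→S d: FOLLOW(S) ⊇ FIRST(d) = {d}; new: +{d}
  S→c A: FOLLOW(A) ⊇ FOLLOW(S) ⊇ {$,d}; new: +{$,d}
  S: {$,d}  A: {$,d}
iter 2: done
  S: {$,d}  A: {$,d}

FOLLOW(S) = ["$", "d"]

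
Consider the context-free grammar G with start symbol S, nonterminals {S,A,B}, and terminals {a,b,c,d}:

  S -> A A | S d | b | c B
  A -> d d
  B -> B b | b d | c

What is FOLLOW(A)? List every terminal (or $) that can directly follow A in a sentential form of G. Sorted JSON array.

FIRST iteration:
iter 1:
  A via A→d d: +{d}
  B via B→b d: +{b}
  B via B→c: +{c}
  S via S→A A: +{d}
  S via S→b: +{b}
  S via S→c B: +{c}
  FIRST[S]={b,c,d}  FIRST[A]={d}  FIRST[B]={b,c}
iter 2: — fixpoint
  FIRST[S]={b,c,d}  FIRST[A]={d}  FIRST[B]={b,c}

Compute FOLLOW by fixpoint:
seed FOLLOW(S) with $
pass 1:
  B→B b: FOLLOW(B) ⊇ FIRST(b) = {b}; new: +{b}
  S→A A: FOLLOW(A) ⊇ FIRST(A) = {d}; new: +{d}
  S→A A: FOLLOW(A) ⊇ FOLLOW(S) ⊇ {$}; new: +{$}
  S→S d: FOLLOW(S) ⊇ FIRST(d) = {d}; new: +{d}
  S→c B: FOLLOW(B) ⊇ FOLLOW(S) ⊇ {$,d}; new: +{$,d}
  S: {$,d}  A: {$,d}  B: {$,b,d}
pass 2: (no change)
  S: {$,d}  A: {$,d}  B: {$,b,d}

FOLLOW(A) = ["$", "d"]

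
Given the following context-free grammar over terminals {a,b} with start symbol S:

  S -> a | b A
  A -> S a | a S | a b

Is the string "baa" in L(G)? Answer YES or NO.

Convert to CNF:
  S -> T1 A | a
  A -> S T0 | T0 S | T0 T1
  T0 -> a
  T1 -> b

CYK table (by increasing span):
  [0..0]={T1}  "b"  orig:{}
  [1..1]={S,T0}  "a"  orig:{S}
  [2..2]={S,T0}  "a"  orig:{S}
  [0..1]=∅  "ba"
  [1..2]={A}  "aa"
  [0..2]={S}  "baa"

S ∈ T[0,2] ⇒ YES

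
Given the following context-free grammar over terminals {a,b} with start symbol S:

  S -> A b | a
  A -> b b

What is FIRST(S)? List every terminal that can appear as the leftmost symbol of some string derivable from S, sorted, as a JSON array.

FIRST iteration:
pass 1:
  A via A→b b: +{b}
  S via S→A b: +{b}
  S via S→a: +{a}
  FIRST(S)={a,b}  FIRST(A)={b}
pass 2: (stable)
  FIRST(S)={a,b}  FIRST(A)={b}

FIRST(S) = ["a", "b"]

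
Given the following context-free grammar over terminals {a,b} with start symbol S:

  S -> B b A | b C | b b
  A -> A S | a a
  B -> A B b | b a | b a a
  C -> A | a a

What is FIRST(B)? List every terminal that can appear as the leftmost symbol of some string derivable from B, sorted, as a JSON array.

FIRST iteration:
iter 1:
  A via A→a a: +{a}
  B via B→A B b: +{a}
  B via B→b a: +{b}
  C via C→A: +{a}
  S via S→B b A: +{a,b}
  FIRST[S]={a,b}  FIRST[A]={a}  FIRST[B]={a,b}  FIRST[C]={a}
iter 2: (stable)
  FIRST[S]={a,b}  FIRST[A]={a}  FIRST[B]={a,b}  FIRST[C]={a}

FIRST(B) = ["a", "b"]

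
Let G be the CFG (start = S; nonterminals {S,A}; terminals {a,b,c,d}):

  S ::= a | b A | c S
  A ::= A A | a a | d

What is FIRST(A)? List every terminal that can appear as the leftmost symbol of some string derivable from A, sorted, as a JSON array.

FIRST iteration:
[1]
  A via A→a a: +{a}
  A via A→d: +{d}
  S via S→a: +{a}
  S via S→b A: +{b}
  S via S→c S: +{c}
  FIRST(S)={a,b,c}  FIRST(A)={a,d}
[2] (stable)
  FIRST(S)={a,b,c}  FIRST(A)={a,d}

FIRST(A) = ["a", "d"]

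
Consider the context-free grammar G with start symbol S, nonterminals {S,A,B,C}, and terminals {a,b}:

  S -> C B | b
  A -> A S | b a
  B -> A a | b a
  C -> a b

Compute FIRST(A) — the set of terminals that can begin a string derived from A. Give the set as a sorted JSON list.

FIRST sets, iterate to fixpoint:
pass 1:
  A via A→b a: +{b}
  B via B→A a: +{b}
  C via C→a b: +{a}
  S via S→C B: +{a}
  S via S→b: +{b}
  FIRST[S]={a,b}  FIRST[A]={b}  FIRST[B]={b}  FIRST[C]={a}
pass 2: (stable)
  FIRST[S]={a,b}  FIRST[A]={b}  FIRST[B]={b}  FIRST[C]={a}

FIRST(A) = ["b"]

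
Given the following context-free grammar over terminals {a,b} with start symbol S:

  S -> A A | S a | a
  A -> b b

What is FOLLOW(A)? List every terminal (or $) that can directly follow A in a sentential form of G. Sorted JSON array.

Compute FIRST by fixpoint:
pass 1:
  A via A→b b: +{b}
  S via S→A A: +{b}
  S via S→a: +{a}
  FIRST[S]={a,b}  FIRST[A]={b}
pass 2: (stable)
  FIRST[S]={a,b}  FIRST[A]={b}

FOLLOW iteration:
seed FOLLOW(S) with $
[1]
  S→A A: FOLLOW(A) ⊇ FIRST(A) = {b}; new: +{b}
  S→A A: FOLLOW(A) ⊇ FOLLOW(S) ⊇ {$}; new: +{$}
  S→S a: FOLLOW(S) ⊇ FIRST(a) = {a}; new: +{a}
  S: {$,a}  A: {$,b}
[2]
  S→A A: FOLLOW(A) ⊇ FOLLOW(S) ⊇ {$,a}; new: +{a}
  S: {$,a}  A: {$,a,b}
[3] (stable)
  S: {$,a}  A: {$,a,b}

FOLLOW(A) = ["$", "a", "b"]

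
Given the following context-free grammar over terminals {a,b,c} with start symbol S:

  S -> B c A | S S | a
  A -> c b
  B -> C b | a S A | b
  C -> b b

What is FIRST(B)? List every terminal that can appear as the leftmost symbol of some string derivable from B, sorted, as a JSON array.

FIRST iteration:
pass 1:
  A via A→c b: +{c}
  B via B→a S A: +{a}
  B via B→b: +{b}
  C via C→b b: +{b}
  S via S→B c A: +{a,b}
  FIRST(S)={a,b}  FIRST(A)={c}  FIRST(B)={a,b}  FIRST(C)={b}
pass 2: (stable)
  FIRST(S)={a,b}  FIRST(A)={c}  FIRST(B)={a,b}  FIRST(C)={b}

FIRST(B) = ["a", "b"]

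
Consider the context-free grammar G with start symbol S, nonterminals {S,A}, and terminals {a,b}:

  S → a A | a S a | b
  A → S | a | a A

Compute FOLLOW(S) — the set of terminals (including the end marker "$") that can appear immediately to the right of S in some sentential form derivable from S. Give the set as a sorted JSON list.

FIRST sets, iterate to fixpoint:
[1]
  A via A→a: +{a}
  S via S→a A: +{a}
  S via S→b: +{b}
  FIRST(S)={a,b}  FIRST(A)={a}
[2]
  A via A→S: +{b}
  FIRST(S)={a,b}  FIRST(A)={a,b}
[3] (stable)
  FIRST(S)={a,b}  FIRST(A)={a,b}

Compute FOLLOW by fixpoint:
FOLLOW(S) := {$}
round 1:
  S→a A: FOLLOW(A) ⊇ FOLLOW(S) ⊇ {$}; new: +{$}
  S→a S a: FOLLOW(S) ⊇ FIRST(a) = {a}; new: +{a}
  S: {$,a}  A: {$}
round 2:
  S→a A: FOLLOW(A) ⊇ FOLLOW(S) ⊇ {$,a}; new: +{a}
  S: {$,a}  A: {$,a}
round 3: done
  S: {$,a}  A: {$,a}

FOLLOW(S) = ["$", "a"]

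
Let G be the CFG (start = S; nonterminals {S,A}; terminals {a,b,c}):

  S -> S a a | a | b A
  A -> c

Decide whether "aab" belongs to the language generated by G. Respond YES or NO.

CNF form of G:
  S -> S X2 | T1 A | a
  A -> c
  T0 -> a
  T1 -> b
  X2 -> T0 T0

CYK table (by increasing span):
  [0..0]={S,T0}  "a"  orig:{S}
  [1..1]={S,T0}  "a"  orig:{S}
  [2..2]={T1}  "b"  orig:{}
  [0..1]={X2}  "aa"  orig:{}
  [1..2]=∅  "ab"
  [0..2]=∅  "aab"

S ∉ T[0,2] ⇒ NO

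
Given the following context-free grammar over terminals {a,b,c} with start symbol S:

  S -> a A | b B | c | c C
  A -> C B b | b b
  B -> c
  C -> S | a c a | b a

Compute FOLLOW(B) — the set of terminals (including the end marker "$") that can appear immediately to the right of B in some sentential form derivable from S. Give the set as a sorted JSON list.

FIRST iteration:
pass 1:
  A via A→b b: +{b}
  B via B→c: +{c}
  C via C→a c a: +{a}
  C via C→b a: +{b}
  S via S→a A: +{a}
  S via S→b B: +{b}
  S via S→c: +{c}
  FIRST(S)={a,b,c}  FIRST(A)={b}  FIRST(B)={c}  FIRST(C)={a,b}
pass 2:
  A via A→C B b: +{a}
  C via C→S: +{c}
  FIRST(S)={a,b,c}  FIRST(A)={a,b}  FIRST(B)={c}  FIRST(C)={a,b,c}
pass 3:
  A via A→C B b: +{c}
  FIRST(S)={a,b,c}  FIRST(A)={a,b,c}  FIRST(B)={c}  FIRST(C)={a,b,c}
pass 4: — fixpoint
  FIRST(S)={a,b,c}  FIRST(A)={a,b,c}  FIRST(B)={c}  FIRST(C)={a,b,c}

Compute FOLLOW by fixpoint:
FOLLOW(S) := {$}
round 1:
  A→C B b: FOLLOW(C) ⊇ FIRST(B) = {c}; new: +{c}
  A→C B b: FOLLOW(B) ⊇ FIRST(b) = {b}; new: +{b}
  C→S: FOLLOW(S) ⊇ FOLLOW(C) ⊇ {c}; new: +{c}
  S→a A: FOLLOW(A) ⊇ FOLLOW(S) ⊇ {$,c}; new: +{$,c}
  S→b B: FOLLOW(B) ⊇ FOLLOW(S) ⊇ {$,c}; new: +{$,c}
  S→c C: FOLLOW(C) ⊇ FOLLOW(S) ⊇ {$,c}; new: +{$}
  FOLLOW[S]={$,c}  FOLLOW[A]={$,c}  FOLLOW[B]={$,b,c}  FOLLOW[C]={$,c}
round 2: (no change)
  FOLLOW[S]={$,c}  FOLLOW[A]={$,c}  FOLLOW[B]={$,b,c}  FOLLOW[C]={$,c}

FOLLOW(B) = ["$", "b", "c"]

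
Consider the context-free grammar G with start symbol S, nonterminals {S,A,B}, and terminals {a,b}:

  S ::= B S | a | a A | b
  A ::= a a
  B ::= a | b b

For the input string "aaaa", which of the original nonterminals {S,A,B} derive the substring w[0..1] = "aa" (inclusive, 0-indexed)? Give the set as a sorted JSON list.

Convert to CNF:
  S -> B S | T0 A | a | b
  A -> T0 T0
  B -> T1 T1 | a
  T0 -> a
  T1 -> b

CYK table (by increasing span) — only the sub-triangle for w[0..1]:
  T[0,0] 'a' = {B,S,T0}  orig:{B,S}
  T[1,1] 'a' = {B,S,T0}  orig:{B,S}
  T[0,1] 'aa' = {A,S}

Original NTs in T[0,1] deriving "aa": ["A", "S"]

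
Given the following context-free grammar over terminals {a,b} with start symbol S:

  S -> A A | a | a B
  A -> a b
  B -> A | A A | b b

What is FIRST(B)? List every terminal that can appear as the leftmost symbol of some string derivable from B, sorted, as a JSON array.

Compute FIRST by fixpoint:
iter 1:
  A via A→a b: +{a}
  B via B→A: +{a}
  B via B→b b: +{b}
  S via S→A A: +{a}
  S: {a}  A: {a}  B: {a,b}
iter 2: (stable)
  S: {a}  A: {a}  B: {a,b}

FIRST(B) = ["a", "b"]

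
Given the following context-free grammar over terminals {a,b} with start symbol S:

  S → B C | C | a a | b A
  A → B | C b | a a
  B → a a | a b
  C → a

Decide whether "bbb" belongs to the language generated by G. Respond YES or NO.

Convert to CNF:
  S -> B C | T0 A | T1 T1 | a
  A -> C T0 | T1 T0 | T1 T1
  B -> T1 T0 | T1 T1
  C -> a
  T0 -> b
  T1 -> a

CYK table (by increasing span):
  [0..0]={T0}  "b"  orig:{}
  [1..1]={T0}  "b"  orig:{}
  [2..2]={T0}  "b"  orig:{}
  [0..1]=∅  "bb"
  [1..2]=∅  "bb"
  [0..2]=∅  "bbb"

S ∉ T[0,2] ⇒ NO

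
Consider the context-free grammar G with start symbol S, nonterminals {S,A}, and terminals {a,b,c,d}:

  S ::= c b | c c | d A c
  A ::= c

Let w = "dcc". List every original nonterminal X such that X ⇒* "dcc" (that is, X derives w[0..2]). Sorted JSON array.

Convert to CNF:
  S -> T0 T0 | T0 T1 | T2 X3
  A -> c
  T0 -> c
  T1 -> b
  T2 -> d
  X3 -> A T0

CYK fill — only the sub-triangle for w[0..2]:
  T[0,0] 'd' = {T2}  orig:{}
  T[1,1] 'c' = {A,T0}  orig:{A}
  T[2,2] 'c' = {A,T0}  orig:{A}
  T[0,1] 'dc' = ∅
  T[1,2] 'cc' = {S,X3}  orig:{S}
  T[0,2] 'dcc' = {S}

Original NTs in T[0,2] deriving "dcc": ["S"]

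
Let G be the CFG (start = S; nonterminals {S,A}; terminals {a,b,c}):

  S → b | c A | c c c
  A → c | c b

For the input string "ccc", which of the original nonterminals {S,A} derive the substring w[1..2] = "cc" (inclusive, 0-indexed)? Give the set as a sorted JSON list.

CNF form of G:
  S -> T0 A | T0 X2 | b
  A -> T0 T1 | c
  T0 -> c
  T1 -> b
  X2 -> T0 T0

CYK fill (cells [i..j] with 1 ≤ i ≤ j ≤ 2 only):
  [1..1]={A,T0}  "c"  orig:{A}
  [2..2]={A,T0}  "c"  orig:{A}
  [1..2]={S,X2}  "cc"  orig:{S}

Original NTs in T[1,2] deriving "cc": ["S"]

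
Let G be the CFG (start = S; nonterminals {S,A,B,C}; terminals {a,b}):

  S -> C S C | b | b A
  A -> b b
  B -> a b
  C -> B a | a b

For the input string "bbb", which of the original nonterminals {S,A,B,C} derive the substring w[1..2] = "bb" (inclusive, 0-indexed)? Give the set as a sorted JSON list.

CNF form of G:
  S -> C X2 | T0 A | b
  A -> T0 T0
  B -> T1 T0
  C -> B T1 | T1 T0
  T0 -> b
  T1 -> a
  X2 -> S C

Fill CYK table bottom-up — only the sub-triangle for w[1..2]:
  T[1,1] 'b' = {S,T0}  orig:{S}
  T[2,2] 'b' = {S,T0}  orig:{S}
  T[1,2] 'bb' = {A}

Original NTs in T[1,2] deriving "bb": ["A"]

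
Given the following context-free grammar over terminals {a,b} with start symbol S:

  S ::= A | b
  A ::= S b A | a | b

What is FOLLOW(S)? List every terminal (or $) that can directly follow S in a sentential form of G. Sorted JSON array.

Compute FIRST by fixpoint:
iter 1:
  A via A→a: +{a}
  A via A→b: +{b}
  S via S→A: +{a,b}
  FIRST(S)={a,b}  FIRST(A)={a,b}
iter 2: (stable)
  FIRST(S)={a,b}  FIRST(A)={a,b}

FOLLOW iteration:
initialize: $ ∈ FOLLOW(S)
iter 1:
  A→S b A: FOLLOW(S) ⊇ FIRST(b) = {b}; new: +{b}
  S→A: FOLLOW(A) ⊇ FOLLOW(S) ⊇ {$,b}; new: +{$,b}
  FOLLOW(S)={$,b}  FOLLOW(A)={$,b}
iter 2: — fixpoint
  FOLLOW(S)={$,b}  FOLLOW(A)={$,b}

FOLLOW(S) = ["$", "b"]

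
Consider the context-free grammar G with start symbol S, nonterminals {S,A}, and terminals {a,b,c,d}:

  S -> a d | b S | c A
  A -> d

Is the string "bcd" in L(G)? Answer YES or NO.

Convert to CNF:
  S -> T0 T1 | T2 S | T3 A
  A -> d
  T0 -> a
  T1 -> d
  T2 -> b
  T3 -> c

CYK table (by increasing span):
  T[0,0] 'b' = {T2}  orig:{}
  T[1,1] 'c' = {T3}  orig:{}
  T[2,2] 'd' = {A,T1}  orig:{A}
  T[0,1] 'bc' = ∅
  T[1,2] 'cd' = {S}
  T[0,2] 'bcd' = {S}

S ∈ T[0,2] ⇒ YES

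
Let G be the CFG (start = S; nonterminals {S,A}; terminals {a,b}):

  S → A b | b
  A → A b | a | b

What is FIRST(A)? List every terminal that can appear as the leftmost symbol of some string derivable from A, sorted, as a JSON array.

FIRST iteration:
round 1:
  A via A→a: +{a}
  A via A→b: +{b}
  S via S→A b: +{a,b}
  S: {a,b}  A: {a,b}
round 2: done
  S: {a,b}  A: {a,b}

FIRST(A) = ["a", "b"]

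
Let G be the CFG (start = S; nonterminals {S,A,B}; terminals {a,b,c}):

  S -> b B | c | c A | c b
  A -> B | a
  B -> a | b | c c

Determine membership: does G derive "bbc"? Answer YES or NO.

CNF form of G:
  S -> T0 A | T0 T1 | T1 B | c
  A -> T0 T0 | a | b
  B -> T0 T0 | a | b
  T0 -> c
  T1 -> b

Fill CYK table bottom-up:
  T[0,0] 'b' = {A,B,T1}  orig:{A,B}
  T[1,1] 'b' = {A,B,T1}  orig:{A,B}
  T[2,2] 'c' = {S,T0}  orig:{S}
  T[0,1] 'bb' = {S}
  T[1,2] 'bc' = ∅
  T[0,2] 'bbc' = ∅

S ∉ T[0,2] ⇒ NO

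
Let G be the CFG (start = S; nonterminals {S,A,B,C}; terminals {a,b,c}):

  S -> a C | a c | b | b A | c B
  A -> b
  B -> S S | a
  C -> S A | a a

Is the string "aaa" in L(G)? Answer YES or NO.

CNF form of G:
  S -> T0 C | T0 T1 | T1 B | T2 A | b
  A -> b
  B -> S S | a
  C -> S A | T0 T0
  T0 -> a
  T1 -> c
  T2 -> b

CYK fill:
  cell(0,0) a: {B,T0}  orig:{B}
  cell(1,1) a: {B,T0}  orig:{B}
  cell(2,2) a: {B,T0}  orig:{B}
  cell(0,1) aa: {C}
  cell(1,2) aa: {C}
  cell(0,2) aaa: {S}

S ∈ T[0,2] ⇒ YES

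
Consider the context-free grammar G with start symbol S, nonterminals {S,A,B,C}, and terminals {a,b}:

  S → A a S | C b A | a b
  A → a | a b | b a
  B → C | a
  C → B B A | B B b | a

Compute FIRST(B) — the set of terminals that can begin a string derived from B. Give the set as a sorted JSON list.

Compute FIRST by fixpoint:
round 1:
  A via A→a: +{a}
  A via A→b a: +{b}
  B via B→a: +{a}
  C via C→B B A: +{a}
  S via S→A a S: +{a,b}
  FIRST[S]={a,b}  FIRST[A]={a,b}  FIRST[B]={a}  FIRST[C]={a}
round 2: done
  FIRST[S]={a,b}  FIRST[A]={a,b}  FIRST[B]={a}  FIRST[C]={a}

FIRST(B) = ["a"]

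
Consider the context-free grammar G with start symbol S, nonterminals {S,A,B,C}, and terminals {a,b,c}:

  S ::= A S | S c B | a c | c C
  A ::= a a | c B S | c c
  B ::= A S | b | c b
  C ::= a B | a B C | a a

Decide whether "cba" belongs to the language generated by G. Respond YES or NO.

Convert to CNF:
  S -> A S | S X5 | T0 T1 | T1 C
  A -> T0 T0 | T1 T1 | T1 X3
  B -> A S | T1 T2 | b
  C -> T0 B | T0 T0 | T0 X4
  T0 -> a
  T1 -> c
  T2 -> b
  X3 -> B S
  X4 -> B C
  X5 -> T1 B

CYK fill:
  [0..0]={T1}  "c"  orig:{}
  [1..1]={B,T2}  "b"  orig:{B}
  [2..2]={T0}  "a"  orig:{}
  [0..1]={B,X5}  "cb"  orig:{B}
  [1..2]=∅  "ba"
  [0..2]=∅  "cba"

S ∉ T[0,2] ⇒ NO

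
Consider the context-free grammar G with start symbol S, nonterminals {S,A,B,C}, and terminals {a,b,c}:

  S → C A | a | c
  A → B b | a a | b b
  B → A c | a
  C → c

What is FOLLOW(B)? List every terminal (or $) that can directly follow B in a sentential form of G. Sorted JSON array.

Compute FIRST by fixpoint:
[1]
  A via A→a a: +{a}
  A via A→b b: +{b}
  B via B→A c: +{a,b}
  C via C→c: +{c}
  S via S→C A: +{c}
  S via S→a: +{a}
  FIRST[S]={a,c}  FIRST[A]={a,b}  FIRST[B]={a,b}  FIRST[C]={c}
[2] (no change)
  FIRST[S]={a,c}  FIRST[A]={a,b}  FIRST[B]={a,b}  FIRST[C]={c}

FOLLOW iteration:
seed FOLLOW(S) with $
round 1:
  A→B b: FOLLOW(B) ⊇ FIRST(b) = {b}; new: +{b}
  B→A c: FOLLOW(A) ⊇ FIRST(c) = {c}; new: +{c}
  S→C A: FOLLOW(C) ⊇ FIRST(A) = {a,b}; new: +{a,b}
  S→C A: FOLLOW(A) ⊇ FOLLOW(S) ⊇ {$}; new: +{$}
  FOLLOW(S)={$}  FOLLOW(A)={$,c}  FOLLOW(B)={b}  FOLLOW(C)={a,b}
round 2: (no change)
  FOLLOW(S)={$}  FOLLOW(A)={$,c}  FOLLOW(B)={b}  FOLLOW(C)={a,b}

FOLLOW(B) = ["b"]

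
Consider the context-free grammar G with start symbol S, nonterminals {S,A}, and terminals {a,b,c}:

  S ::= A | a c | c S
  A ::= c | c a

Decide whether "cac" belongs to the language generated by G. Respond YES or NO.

CNF form of G:
  S -> T0 S | T0 T1 | T1 T0 | c
  A -> T0 T1 | c
  T0 -> c
  T1 -> a

Fill CYK table bottom-up:
  [0..0]={A,S,T0}  "c"  orig:{A,S}
  [1..1]={T1}  "a"  orig:{}
  [2..2]={A,S,T0}  "c"  orig:{A,S}
  [0..1]={A,S}  "ca"
  [1..2]={S}  "ac"
  [0..2]={S}  "cac"

S ∈ T[0,2] ⇒ YES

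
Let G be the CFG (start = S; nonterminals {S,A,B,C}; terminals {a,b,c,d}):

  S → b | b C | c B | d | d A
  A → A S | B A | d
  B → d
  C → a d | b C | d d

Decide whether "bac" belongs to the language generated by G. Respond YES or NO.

Convert to CNF:
  S -> T1 A | T2 C | T3 B | b | d
  A -> A S | B A | d
  B -> d
  C -> T0 T1 | T1 T1 | T2 C
  T0 -> a
  T1 -> d
  T2 -> b
  T3 -> c

CYK table (by increasing span):
  [0..0]={S,T2}  "b"  orig:{S}
  [1..1]={T0}  "a"  orig:{}
  [2..2]={T3}  "c"  orig:{}
  [0..1]=∅  "ba"
  [1..2]=∅  "ac"
  [0..2]=∅  "bac"

S ∉ T[0,2] ⇒ NO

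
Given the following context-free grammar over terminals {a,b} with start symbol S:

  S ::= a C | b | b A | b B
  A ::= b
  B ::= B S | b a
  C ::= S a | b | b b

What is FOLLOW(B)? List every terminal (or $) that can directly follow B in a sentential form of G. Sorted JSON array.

FIRST sets, iterate to fixpoint:
round 1:
  A via A→b: +{b}
  B via B→b a: +{b}
  C via C→b: +{b}
  S via S→a C: +{a}
  S via S→b: +{b}
  FIRST(S)={a,b}  FIRST(A)={b}  FIRST(B)={b}  FIRST(C)={b}
round 2:
  C via C→S a: +{a}
  FIRST(S)={a,b}  FIRST(A)={b}  FIRST(B)={b}  FIRST(C)={a,b}
round 3: (no change)
  FIRST(S)={a,b}  FIRST(A)={b}  FIRST(B)={b}  FIRST(C)={a,b}

Compute FOLLOW by fixpoint:
initialize: $ ∈ FOLLOW(S)
iter 1:
  B→B S: FOLLOW(B) ⊇ FIRST(S) = {a,b}; new: +{a,b}
  B→B S: FOLLOW(S) ⊇ FOLLOW(B) ⊇ {a,b}; new: +{a,b}
  S→a C: FOLLOW(C) ⊇ FOLLOW(S) ⊇ {$,a,b}; new: +{$,a,b}
  S→b A: FOLLOW(A) ⊇ FOLLOW(S) ⊇ {$,a,b}; new: +{$,a,b}
  S→b B: FOLLOW(B) ⊇ FOLLOW(S) ⊇ {$,a,b}; new: +{$}
  FOLLOW(S)={$,a,b}  FOLLOW(A)={$,a,b}  FOLLOW(B)={$,a,b}  FOLLOW(C)={$,a,b}
iter 2: (stable)
  FOLLOW(S)={$,a,b}  FOLLOW(A)={$,a,b}  FOLLOW(B)={$,a,b}  FOLLOW(C)={$,a,b}

FOLLOW(B) = ["$", "a", "b"]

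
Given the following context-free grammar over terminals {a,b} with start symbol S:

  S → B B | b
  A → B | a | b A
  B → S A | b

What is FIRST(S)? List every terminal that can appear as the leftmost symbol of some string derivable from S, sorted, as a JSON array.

Compute FIRST by fixpoint:
pass 1:
  A via A→a: +{a}
  A via A→b A: +{b}
  B via B→b: +{b}
  S via S→B B: +{b}
  FIRST[S]={b}  FIRST[A]={a,b}  FIRST[B]={b}
pass 2: — fixpoint
  FIRST[S]={b}  FIRST[A]={a,b}  FIRST[B]={b}

FIRST(S) = ["b"]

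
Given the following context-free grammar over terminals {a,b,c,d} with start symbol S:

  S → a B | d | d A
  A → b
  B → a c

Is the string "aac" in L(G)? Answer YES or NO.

CNF form of G:
  S -> T0 B | T2 A | d
  A -> b
  B -> T0 T1
  T0 -> a
  T1 -> c
  T2 -> d

CYK fill:
  [0..0]={T0}  "a"  orig:{}
  [1..1]={T0}  "a"  orig:{}
  [2..2]={T1}  "c"  orig:{}
  [0..1]=∅  "aa"
  [1..2]={B}  "ac"
  [0..2]={S}  "aac"

S ∈ T[0,2] ⇒ YES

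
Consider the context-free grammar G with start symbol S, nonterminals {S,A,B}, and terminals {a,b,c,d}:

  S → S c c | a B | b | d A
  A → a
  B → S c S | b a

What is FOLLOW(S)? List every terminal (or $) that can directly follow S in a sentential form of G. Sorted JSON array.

FIRST sets, iterate to fixpoint:
[1]
  A via A→a: +{a}
  B via B→b a: +{b}
  S via S→a B: +{a}
  S via S→b: +{b}
  S via S→d A: +{d}
  S: {a,b,d}  A: {a}  B: {b}
[2]
  B via B→S c S: +{a,d}
  S: {a,b,d}  A: {a}  B: {a,b,d}
[3] — fixpoint
  S: {a,b,d}  A: {a}  B: {a,b,d}

FOLLOW iteration:
initialize: $ ∈ FOLLOW(S)
iter 1:
  B→S c S: FOLLOW(S) ⊇ FIRST(c) = {c}; new: +{c}
  S→a B: FOLLOW(B) ⊇ FOLLOW(S) ⊇ {$,c}; new: +{$,c}
  S→d A: FOLLOW(A) ⊇ FOLLOW(S) ⊇ {$,c}; new: +{$,c}
  FOLLOW(S)={$,c}  FOLLOW(A)={$,c}  FOLLOW(B)={$,c}
iter 2: — fixpoint
  FOLLOW(S)={$,c}  FOLLOW(A)={$,c}  FOLLOW(B)={$,c}

FOLLOW(S) = ["$", "c"]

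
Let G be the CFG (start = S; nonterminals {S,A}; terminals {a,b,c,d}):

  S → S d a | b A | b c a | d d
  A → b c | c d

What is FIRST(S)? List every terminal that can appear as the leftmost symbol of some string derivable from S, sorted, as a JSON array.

Compute FIRST by fixpoint:
pass 1:
  A via A→b c: +{b}
  A via A→c d: +{c}
  S via S→b A: +{b}
  S via S→d d: +{d}
  S: {b,d}  A: {b,c}
pass 2: (stable)
  S: {b,d}  A: {b,c}

FIRST(S) = ["b", "d"]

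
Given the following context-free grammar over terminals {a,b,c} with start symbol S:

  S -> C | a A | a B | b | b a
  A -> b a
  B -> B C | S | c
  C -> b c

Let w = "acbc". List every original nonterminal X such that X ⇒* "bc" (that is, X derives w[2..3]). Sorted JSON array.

CNF form of G:
  S -> T0 T1 | T0 T2 | T1 A | T1 B | b
  A -> T0 T1
  B -> B C | T0 T1 | T0 T2 | T1 A | T1 B | b | c
  C -> T0 T2
  T0 -> b
  T1 -> a
  T2 -> c

Fill CYK table bottom-up (cells [i..j] with 2 ≤ i ≤ j ≤ 3 only):
  T[2,2] 'b' = {B,S,T0}  orig:{B,S}
  T[3,3] 'c' = {B,T2}  orig:{B}
  T[2,3] 'bc' = {B,C,S}

Original NTs in T[2,3] deriving "bc": ["B", "C", "S"]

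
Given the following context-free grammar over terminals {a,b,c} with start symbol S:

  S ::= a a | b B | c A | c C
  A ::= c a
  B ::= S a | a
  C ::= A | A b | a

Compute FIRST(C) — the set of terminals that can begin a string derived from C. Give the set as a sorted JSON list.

FIRST sets, iterate to fixpoint:
round 1:
  A via A→c a: +{c}
  B via B→a: +{a}
  C via C→A: +{c}
  C via C→a: +{a}
  S via S→a a: +{a}
  S via S→b B: +{b}
  S via S→c A: +{c}
  FIRST[S]={a,b,c}  FIRST[A]={c}  FIRST[B]={a}  FIRST[C]={a,c}
round 2:
  B via B→S a: +{b,c}
  FIRST[S]={a,b,c}  FIRST[A]={c}  FIRST[B]={a,b,c}  FIRST[C]={a,c}
round 3: — fixpoint
  FIRST[S]={a,b,c}  FIRST[A]={c}  FIRST[B]={a,b,c}  FIRST[C]={a,c}

FIRST(C) = ["a", "c"]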